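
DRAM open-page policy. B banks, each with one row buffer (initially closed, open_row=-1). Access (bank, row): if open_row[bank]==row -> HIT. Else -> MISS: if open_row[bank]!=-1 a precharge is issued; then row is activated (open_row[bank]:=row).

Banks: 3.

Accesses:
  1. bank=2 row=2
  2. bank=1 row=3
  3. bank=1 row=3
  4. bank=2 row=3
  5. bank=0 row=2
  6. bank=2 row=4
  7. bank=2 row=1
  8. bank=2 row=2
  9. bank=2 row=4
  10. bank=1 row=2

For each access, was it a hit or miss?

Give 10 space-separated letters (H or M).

Answer: M M H M M M M M M M

Derivation:
Acc 1: bank2 row2 -> MISS (open row2); precharges=0
Acc 2: bank1 row3 -> MISS (open row3); precharges=0
Acc 3: bank1 row3 -> HIT
Acc 4: bank2 row3 -> MISS (open row3); precharges=1
Acc 5: bank0 row2 -> MISS (open row2); precharges=1
Acc 6: bank2 row4 -> MISS (open row4); precharges=2
Acc 7: bank2 row1 -> MISS (open row1); precharges=3
Acc 8: bank2 row2 -> MISS (open row2); precharges=4
Acc 9: bank2 row4 -> MISS (open row4); precharges=5
Acc 10: bank1 row2 -> MISS (open row2); precharges=6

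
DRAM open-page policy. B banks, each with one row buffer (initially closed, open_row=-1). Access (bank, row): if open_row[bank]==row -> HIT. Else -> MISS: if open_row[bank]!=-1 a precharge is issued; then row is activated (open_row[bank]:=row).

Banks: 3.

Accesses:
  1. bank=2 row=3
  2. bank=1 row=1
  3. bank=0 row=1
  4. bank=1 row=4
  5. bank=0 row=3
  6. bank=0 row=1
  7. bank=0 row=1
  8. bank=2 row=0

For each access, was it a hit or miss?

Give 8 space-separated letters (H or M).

Acc 1: bank2 row3 -> MISS (open row3); precharges=0
Acc 2: bank1 row1 -> MISS (open row1); precharges=0
Acc 3: bank0 row1 -> MISS (open row1); precharges=0
Acc 4: bank1 row4 -> MISS (open row4); precharges=1
Acc 5: bank0 row3 -> MISS (open row3); precharges=2
Acc 6: bank0 row1 -> MISS (open row1); precharges=3
Acc 7: bank0 row1 -> HIT
Acc 8: bank2 row0 -> MISS (open row0); precharges=4

Answer: M M M M M M H M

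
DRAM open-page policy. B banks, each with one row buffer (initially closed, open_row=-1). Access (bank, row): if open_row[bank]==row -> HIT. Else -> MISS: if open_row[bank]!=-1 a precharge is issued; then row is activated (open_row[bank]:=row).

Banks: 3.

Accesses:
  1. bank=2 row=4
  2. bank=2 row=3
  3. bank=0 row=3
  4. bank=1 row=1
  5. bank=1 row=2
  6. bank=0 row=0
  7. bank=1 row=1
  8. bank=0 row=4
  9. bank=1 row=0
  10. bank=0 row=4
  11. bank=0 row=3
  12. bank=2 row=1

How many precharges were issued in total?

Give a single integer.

Acc 1: bank2 row4 -> MISS (open row4); precharges=0
Acc 2: bank2 row3 -> MISS (open row3); precharges=1
Acc 3: bank0 row3 -> MISS (open row3); precharges=1
Acc 4: bank1 row1 -> MISS (open row1); precharges=1
Acc 5: bank1 row2 -> MISS (open row2); precharges=2
Acc 6: bank0 row0 -> MISS (open row0); precharges=3
Acc 7: bank1 row1 -> MISS (open row1); precharges=4
Acc 8: bank0 row4 -> MISS (open row4); precharges=5
Acc 9: bank1 row0 -> MISS (open row0); precharges=6
Acc 10: bank0 row4 -> HIT
Acc 11: bank0 row3 -> MISS (open row3); precharges=7
Acc 12: bank2 row1 -> MISS (open row1); precharges=8

Answer: 8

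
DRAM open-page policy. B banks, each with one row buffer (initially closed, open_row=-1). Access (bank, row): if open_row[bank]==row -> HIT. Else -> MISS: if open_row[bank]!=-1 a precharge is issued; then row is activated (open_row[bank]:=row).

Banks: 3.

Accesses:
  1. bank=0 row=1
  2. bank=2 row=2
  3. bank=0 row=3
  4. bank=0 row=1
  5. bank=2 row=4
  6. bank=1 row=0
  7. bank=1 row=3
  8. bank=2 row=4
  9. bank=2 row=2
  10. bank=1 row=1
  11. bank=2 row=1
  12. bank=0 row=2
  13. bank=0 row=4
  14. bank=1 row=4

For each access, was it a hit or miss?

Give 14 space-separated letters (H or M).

Answer: M M M M M M M H M M M M M M

Derivation:
Acc 1: bank0 row1 -> MISS (open row1); precharges=0
Acc 2: bank2 row2 -> MISS (open row2); precharges=0
Acc 3: bank0 row3 -> MISS (open row3); precharges=1
Acc 4: bank0 row1 -> MISS (open row1); precharges=2
Acc 5: bank2 row4 -> MISS (open row4); precharges=3
Acc 6: bank1 row0 -> MISS (open row0); precharges=3
Acc 7: bank1 row3 -> MISS (open row3); precharges=4
Acc 8: bank2 row4 -> HIT
Acc 9: bank2 row2 -> MISS (open row2); precharges=5
Acc 10: bank1 row1 -> MISS (open row1); precharges=6
Acc 11: bank2 row1 -> MISS (open row1); precharges=7
Acc 12: bank0 row2 -> MISS (open row2); precharges=8
Acc 13: bank0 row4 -> MISS (open row4); precharges=9
Acc 14: bank1 row4 -> MISS (open row4); precharges=10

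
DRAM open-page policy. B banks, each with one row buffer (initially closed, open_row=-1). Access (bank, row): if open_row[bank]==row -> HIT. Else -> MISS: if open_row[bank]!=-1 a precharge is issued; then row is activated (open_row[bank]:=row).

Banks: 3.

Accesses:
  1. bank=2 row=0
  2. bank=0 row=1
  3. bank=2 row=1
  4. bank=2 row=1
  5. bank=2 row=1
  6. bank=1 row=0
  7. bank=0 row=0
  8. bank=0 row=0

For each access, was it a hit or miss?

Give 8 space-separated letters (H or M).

Acc 1: bank2 row0 -> MISS (open row0); precharges=0
Acc 2: bank0 row1 -> MISS (open row1); precharges=0
Acc 3: bank2 row1 -> MISS (open row1); precharges=1
Acc 4: bank2 row1 -> HIT
Acc 5: bank2 row1 -> HIT
Acc 6: bank1 row0 -> MISS (open row0); precharges=1
Acc 7: bank0 row0 -> MISS (open row0); precharges=2
Acc 8: bank0 row0 -> HIT

Answer: M M M H H M M H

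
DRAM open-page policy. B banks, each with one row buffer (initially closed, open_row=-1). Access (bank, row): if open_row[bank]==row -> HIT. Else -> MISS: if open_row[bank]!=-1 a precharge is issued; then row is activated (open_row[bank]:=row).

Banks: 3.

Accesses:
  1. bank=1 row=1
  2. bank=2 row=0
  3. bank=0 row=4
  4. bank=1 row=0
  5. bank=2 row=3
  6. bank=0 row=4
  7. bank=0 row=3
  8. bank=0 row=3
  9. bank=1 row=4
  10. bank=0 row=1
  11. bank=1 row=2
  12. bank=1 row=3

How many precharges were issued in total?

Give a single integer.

Answer: 7

Derivation:
Acc 1: bank1 row1 -> MISS (open row1); precharges=0
Acc 2: bank2 row0 -> MISS (open row0); precharges=0
Acc 3: bank0 row4 -> MISS (open row4); precharges=0
Acc 4: bank1 row0 -> MISS (open row0); precharges=1
Acc 5: bank2 row3 -> MISS (open row3); precharges=2
Acc 6: bank0 row4 -> HIT
Acc 7: bank0 row3 -> MISS (open row3); precharges=3
Acc 8: bank0 row3 -> HIT
Acc 9: bank1 row4 -> MISS (open row4); precharges=4
Acc 10: bank0 row1 -> MISS (open row1); precharges=5
Acc 11: bank1 row2 -> MISS (open row2); precharges=6
Acc 12: bank1 row3 -> MISS (open row3); precharges=7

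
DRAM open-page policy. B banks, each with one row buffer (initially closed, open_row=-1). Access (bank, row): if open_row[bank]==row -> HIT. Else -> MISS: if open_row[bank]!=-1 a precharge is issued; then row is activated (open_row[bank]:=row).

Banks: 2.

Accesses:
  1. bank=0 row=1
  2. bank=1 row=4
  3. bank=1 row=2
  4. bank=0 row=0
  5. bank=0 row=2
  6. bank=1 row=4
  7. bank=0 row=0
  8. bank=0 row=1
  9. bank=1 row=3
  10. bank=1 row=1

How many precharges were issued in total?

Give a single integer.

Acc 1: bank0 row1 -> MISS (open row1); precharges=0
Acc 2: bank1 row4 -> MISS (open row4); precharges=0
Acc 3: bank1 row2 -> MISS (open row2); precharges=1
Acc 4: bank0 row0 -> MISS (open row0); precharges=2
Acc 5: bank0 row2 -> MISS (open row2); precharges=3
Acc 6: bank1 row4 -> MISS (open row4); precharges=4
Acc 7: bank0 row0 -> MISS (open row0); precharges=5
Acc 8: bank0 row1 -> MISS (open row1); precharges=6
Acc 9: bank1 row3 -> MISS (open row3); precharges=7
Acc 10: bank1 row1 -> MISS (open row1); precharges=8

Answer: 8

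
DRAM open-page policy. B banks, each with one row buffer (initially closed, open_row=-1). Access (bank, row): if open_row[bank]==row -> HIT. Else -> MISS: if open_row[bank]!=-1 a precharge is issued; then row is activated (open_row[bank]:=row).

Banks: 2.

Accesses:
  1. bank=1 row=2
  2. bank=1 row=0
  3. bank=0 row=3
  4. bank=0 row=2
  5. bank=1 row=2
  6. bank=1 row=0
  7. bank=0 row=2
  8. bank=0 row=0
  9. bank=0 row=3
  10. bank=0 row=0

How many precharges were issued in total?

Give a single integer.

Acc 1: bank1 row2 -> MISS (open row2); precharges=0
Acc 2: bank1 row0 -> MISS (open row0); precharges=1
Acc 3: bank0 row3 -> MISS (open row3); precharges=1
Acc 4: bank0 row2 -> MISS (open row2); precharges=2
Acc 5: bank1 row2 -> MISS (open row2); precharges=3
Acc 6: bank1 row0 -> MISS (open row0); precharges=4
Acc 7: bank0 row2 -> HIT
Acc 8: bank0 row0 -> MISS (open row0); precharges=5
Acc 9: bank0 row3 -> MISS (open row3); precharges=6
Acc 10: bank0 row0 -> MISS (open row0); precharges=7

Answer: 7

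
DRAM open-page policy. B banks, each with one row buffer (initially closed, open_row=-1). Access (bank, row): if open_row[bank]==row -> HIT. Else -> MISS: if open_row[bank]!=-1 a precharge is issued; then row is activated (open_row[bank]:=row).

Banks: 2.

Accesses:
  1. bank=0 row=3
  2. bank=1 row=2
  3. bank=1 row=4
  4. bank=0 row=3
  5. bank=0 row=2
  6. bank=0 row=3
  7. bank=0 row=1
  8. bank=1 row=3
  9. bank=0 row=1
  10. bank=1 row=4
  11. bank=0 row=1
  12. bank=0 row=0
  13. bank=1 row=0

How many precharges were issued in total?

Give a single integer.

Answer: 8

Derivation:
Acc 1: bank0 row3 -> MISS (open row3); precharges=0
Acc 2: bank1 row2 -> MISS (open row2); precharges=0
Acc 3: bank1 row4 -> MISS (open row4); precharges=1
Acc 4: bank0 row3 -> HIT
Acc 5: bank0 row2 -> MISS (open row2); precharges=2
Acc 6: bank0 row3 -> MISS (open row3); precharges=3
Acc 7: bank0 row1 -> MISS (open row1); precharges=4
Acc 8: bank1 row3 -> MISS (open row3); precharges=5
Acc 9: bank0 row1 -> HIT
Acc 10: bank1 row4 -> MISS (open row4); precharges=6
Acc 11: bank0 row1 -> HIT
Acc 12: bank0 row0 -> MISS (open row0); precharges=7
Acc 13: bank1 row0 -> MISS (open row0); precharges=8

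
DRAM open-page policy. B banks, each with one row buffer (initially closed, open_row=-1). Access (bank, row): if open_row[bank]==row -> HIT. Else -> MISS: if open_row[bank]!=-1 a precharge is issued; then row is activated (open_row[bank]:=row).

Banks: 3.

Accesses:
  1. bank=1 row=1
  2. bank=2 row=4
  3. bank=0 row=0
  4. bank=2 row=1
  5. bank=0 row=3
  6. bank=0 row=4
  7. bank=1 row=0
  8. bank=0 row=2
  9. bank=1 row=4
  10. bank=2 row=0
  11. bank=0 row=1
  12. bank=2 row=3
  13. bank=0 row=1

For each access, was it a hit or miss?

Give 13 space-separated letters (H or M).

Acc 1: bank1 row1 -> MISS (open row1); precharges=0
Acc 2: bank2 row4 -> MISS (open row4); precharges=0
Acc 3: bank0 row0 -> MISS (open row0); precharges=0
Acc 4: bank2 row1 -> MISS (open row1); precharges=1
Acc 5: bank0 row3 -> MISS (open row3); precharges=2
Acc 6: bank0 row4 -> MISS (open row4); precharges=3
Acc 7: bank1 row0 -> MISS (open row0); precharges=4
Acc 8: bank0 row2 -> MISS (open row2); precharges=5
Acc 9: bank1 row4 -> MISS (open row4); precharges=6
Acc 10: bank2 row0 -> MISS (open row0); precharges=7
Acc 11: bank0 row1 -> MISS (open row1); precharges=8
Acc 12: bank2 row3 -> MISS (open row3); precharges=9
Acc 13: bank0 row1 -> HIT

Answer: M M M M M M M M M M M M H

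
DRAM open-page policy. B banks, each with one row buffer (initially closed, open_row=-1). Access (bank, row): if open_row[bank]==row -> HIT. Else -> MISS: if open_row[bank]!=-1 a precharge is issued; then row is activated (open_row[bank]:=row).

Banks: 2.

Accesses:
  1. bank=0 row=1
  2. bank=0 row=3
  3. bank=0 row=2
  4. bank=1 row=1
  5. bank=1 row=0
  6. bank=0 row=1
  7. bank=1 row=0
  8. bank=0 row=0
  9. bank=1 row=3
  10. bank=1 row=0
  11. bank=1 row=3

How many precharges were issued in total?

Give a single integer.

Answer: 8

Derivation:
Acc 1: bank0 row1 -> MISS (open row1); precharges=0
Acc 2: bank0 row3 -> MISS (open row3); precharges=1
Acc 3: bank0 row2 -> MISS (open row2); precharges=2
Acc 4: bank1 row1 -> MISS (open row1); precharges=2
Acc 5: bank1 row0 -> MISS (open row0); precharges=3
Acc 6: bank0 row1 -> MISS (open row1); precharges=4
Acc 7: bank1 row0 -> HIT
Acc 8: bank0 row0 -> MISS (open row0); precharges=5
Acc 9: bank1 row3 -> MISS (open row3); precharges=6
Acc 10: bank1 row0 -> MISS (open row0); precharges=7
Acc 11: bank1 row3 -> MISS (open row3); precharges=8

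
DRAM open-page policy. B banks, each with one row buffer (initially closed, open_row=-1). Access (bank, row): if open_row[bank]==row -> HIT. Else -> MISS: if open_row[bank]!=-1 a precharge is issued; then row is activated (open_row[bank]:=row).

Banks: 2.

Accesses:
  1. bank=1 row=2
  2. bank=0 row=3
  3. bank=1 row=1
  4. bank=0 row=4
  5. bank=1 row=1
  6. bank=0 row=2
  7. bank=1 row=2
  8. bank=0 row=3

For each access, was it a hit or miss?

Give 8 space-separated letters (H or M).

Acc 1: bank1 row2 -> MISS (open row2); precharges=0
Acc 2: bank0 row3 -> MISS (open row3); precharges=0
Acc 3: bank1 row1 -> MISS (open row1); precharges=1
Acc 4: bank0 row4 -> MISS (open row4); precharges=2
Acc 5: bank1 row1 -> HIT
Acc 6: bank0 row2 -> MISS (open row2); precharges=3
Acc 7: bank1 row2 -> MISS (open row2); precharges=4
Acc 8: bank0 row3 -> MISS (open row3); precharges=5

Answer: M M M M H M M M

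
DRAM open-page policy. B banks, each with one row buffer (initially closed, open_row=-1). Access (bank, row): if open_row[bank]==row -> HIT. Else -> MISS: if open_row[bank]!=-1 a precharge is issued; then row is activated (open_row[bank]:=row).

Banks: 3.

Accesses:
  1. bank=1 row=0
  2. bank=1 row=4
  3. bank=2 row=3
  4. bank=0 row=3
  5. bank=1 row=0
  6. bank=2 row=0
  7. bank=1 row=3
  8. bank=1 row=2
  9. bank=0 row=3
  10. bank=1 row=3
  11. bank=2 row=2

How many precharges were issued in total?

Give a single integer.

Acc 1: bank1 row0 -> MISS (open row0); precharges=0
Acc 2: bank1 row4 -> MISS (open row4); precharges=1
Acc 3: bank2 row3 -> MISS (open row3); precharges=1
Acc 4: bank0 row3 -> MISS (open row3); precharges=1
Acc 5: bank1 row0 -> MISS (open row0); precharges=2
Acc 6: bank2 row0 -> MISS (open row0); precharges=3
Acc 7: bank1 row3 -> MISS (open row3); precharges=4
Acc 8: bank1 row2 -> MISS (open row2); precharges=5
Acc 9: bank0 row3 -> HIT
Acc 10: bank1 row3 -> MISS (open row3); precharges=6
Acc 11: bank2 row2 -> MISS (open row2); precharges=7

Answer: 7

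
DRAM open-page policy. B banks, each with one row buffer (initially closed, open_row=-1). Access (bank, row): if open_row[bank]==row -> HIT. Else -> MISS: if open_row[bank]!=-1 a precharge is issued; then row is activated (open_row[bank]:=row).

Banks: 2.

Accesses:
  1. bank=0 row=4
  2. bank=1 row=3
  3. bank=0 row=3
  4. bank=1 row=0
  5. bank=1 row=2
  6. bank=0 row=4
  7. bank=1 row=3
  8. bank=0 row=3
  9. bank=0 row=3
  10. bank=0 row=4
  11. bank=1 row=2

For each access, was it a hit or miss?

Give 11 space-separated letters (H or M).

Answer: M M M M M M M M H M M

Derivation:
Acc 1: bank0 row4 -> MISS (open row4); precharges=0
Acc 2: bank1 row3 -> MISS (open row3); precharges=0
Acc 3: bank0 row3 -> MISS (open row3); precharges=1
Acc 4: bank1 row0 -> MISS (open row0); precharges=2
Acc 5: bank1 row2 -> MISS (open row2); precharges=3
Acc 6: bank0 row4 -> MISS (open row4); precharges=4
Acc 7: bank1 row3 -> MISS (open row3); precharges=5
Acc 8: bank0 row3 -> MISS (open row3); precharges=6
Acc 9: bank0 row3 -> HIT
Acc 10: bank0 row4 -> MISS (open row4); precharges=7
Acc 11: bank1 row2 -> MISS (open row2); precharges=8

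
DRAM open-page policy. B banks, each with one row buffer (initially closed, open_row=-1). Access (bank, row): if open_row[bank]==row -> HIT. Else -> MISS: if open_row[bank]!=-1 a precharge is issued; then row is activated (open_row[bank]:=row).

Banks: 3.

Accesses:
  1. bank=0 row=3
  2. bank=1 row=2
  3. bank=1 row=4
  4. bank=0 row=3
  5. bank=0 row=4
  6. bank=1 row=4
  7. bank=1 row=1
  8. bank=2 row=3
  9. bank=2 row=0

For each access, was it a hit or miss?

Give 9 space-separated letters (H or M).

Acc 1: bank0 row3 -> MISS (open row3); precharges=0
Acc 2: bank1 row2 -> MISS (open row2); precharges=0
Acc 3: bank1 row4 -> MISS (open row4); precharges=1
Acc 4: bank0 row3 -> HIT
Acc 5: bank0 row4 -> MISS (open row4); precharges=2
Acc 6: bank1 row4 -> HIT
Acc 7: bank1 row1 -> MISS (open row1); precharges=3
Acc 8: bank2 row3 -> MISS (open row3); precharges=3
Acc 9: bank2 row0 -> MISS (open row0); precharges=4

Answer: M M M H M H M M M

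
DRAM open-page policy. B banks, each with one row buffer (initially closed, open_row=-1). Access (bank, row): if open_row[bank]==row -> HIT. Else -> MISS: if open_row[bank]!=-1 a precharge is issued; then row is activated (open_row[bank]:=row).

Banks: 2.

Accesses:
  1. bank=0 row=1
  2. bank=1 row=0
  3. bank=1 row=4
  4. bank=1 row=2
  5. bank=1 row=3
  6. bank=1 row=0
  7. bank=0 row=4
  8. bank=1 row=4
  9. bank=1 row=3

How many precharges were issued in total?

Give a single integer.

Acc 1: bank0 row1 -> MISS (open row1); precharges=0
Acc 2: bank1 row0 -> MISS (open row0); precharges=0
Acc 3: bank1 row4 -> MISS (open row4); precharges=1
Acc 4: bank1 row2 -> MISS (open row2); precharges=2
Acc 5: bank1 row3 -> MISS (open row3); precharges=3
Acc 6: bank1 row0 -> MISS (open row0); precharges=4
Acc 7: bank0 row4 -> MISS (open row4); precharges=5
Acc 8: bank1 row4 -> MISS (open row4); precharges=6
Acc 9: bank1 row3 -> MISS (open row3); precharges=7

Answer: 7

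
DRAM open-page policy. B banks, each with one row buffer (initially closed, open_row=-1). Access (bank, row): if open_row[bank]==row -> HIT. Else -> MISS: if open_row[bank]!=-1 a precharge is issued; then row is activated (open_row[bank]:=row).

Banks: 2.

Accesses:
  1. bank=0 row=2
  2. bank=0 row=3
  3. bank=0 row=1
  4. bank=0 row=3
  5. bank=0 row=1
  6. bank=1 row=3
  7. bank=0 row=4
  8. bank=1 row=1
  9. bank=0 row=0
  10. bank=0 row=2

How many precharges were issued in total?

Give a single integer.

Acc 1: bank0 row2 -> MISS (open row2); precharges=0
Acc 2: bank0 row3 -> MISS (open row3); precharges=1
Acc 3: bank0 row1 -> MISS (open row1); precharges=2
Acc 4: bank0 row3 -> MISS (open row3); precharges=3
Acc 5: bank0 row1 -> MISS (open row1); precharges=4
Acc 6: bank1 row3 -> MISS (open row3); precharges=4
Acc 7: bank0 row4 -> MISS (open row4); precharges=5
Acc 8: bank1 row1 -> MISS (open row1); precharges=6
Acc 9: bank0 row0 -> MISS (open row0); precharges=7
Acc 10: bank0 row2 -> MISS (open row2); precharges=8

Answer: 8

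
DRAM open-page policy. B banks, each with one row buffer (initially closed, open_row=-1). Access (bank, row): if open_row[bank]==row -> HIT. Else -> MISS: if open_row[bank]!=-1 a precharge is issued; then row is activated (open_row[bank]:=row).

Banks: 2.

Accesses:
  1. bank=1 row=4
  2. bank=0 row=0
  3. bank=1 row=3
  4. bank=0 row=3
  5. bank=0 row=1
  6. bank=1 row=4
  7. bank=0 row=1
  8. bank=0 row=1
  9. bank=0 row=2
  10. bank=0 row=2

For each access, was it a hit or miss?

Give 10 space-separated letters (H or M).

Answer: M M M M M M H H M H

Derivation:
Acc 1: bank1 row4 -> MISS (open row4); precharges=0
Acc 2: bank0 row0 -> MISS (open row0); precharges=0
Acc 3: bank1 row3 -> MISS (open row3); precharges=1
Acc 4: bank0 row3 -> MISS (open row3); precharges=2
Acc 5: bank0 row1 -> MISS (open row1); precharges=3
Acc 6: bank1 row4 -> MISS (open row4); precharges=4
Acc 7: bank0 row1 -> HIT
Acc 8: bank0 row1 -> HIT
Acc 9: bank0 row2 -> MISS (open row2); precharges=5
Acc 10: bank0 row2 -> HIT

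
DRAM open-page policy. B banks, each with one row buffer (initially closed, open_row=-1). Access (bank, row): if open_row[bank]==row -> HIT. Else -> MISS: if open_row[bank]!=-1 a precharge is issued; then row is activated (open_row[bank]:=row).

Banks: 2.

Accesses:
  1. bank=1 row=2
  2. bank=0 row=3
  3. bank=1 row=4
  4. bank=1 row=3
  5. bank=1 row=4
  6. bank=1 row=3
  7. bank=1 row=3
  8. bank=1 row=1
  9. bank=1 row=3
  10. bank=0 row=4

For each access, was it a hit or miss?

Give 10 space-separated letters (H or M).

Answer: M M M M M M H M M M

Derivation:
Acc 1: bank1 row2 -> MISS (open row2); precharges=0
Acc 2: bank0 row3 -> MISS (open row3); precharges=0
Acc 3: bank1 row4 -> MISS (open row4); precharges=1
Acc 4: bank1 row3 -> MISS (open row3); precharges=2
Acc 5: bank1 row4 -> MISS (open row4); precharges=3
Acc 6: bank1 row3 -> MISS (open row3); precharges=4
Acc 7: bank1 row3 -> HIT
Acc 8: bank1 row1 -> MISS (open row1); precharges=5
Acc 9: bank1 row3 -> MISS (open row3); precharges=6
Acc 10: bank0 row4 -> MISS (open row4); precharges=7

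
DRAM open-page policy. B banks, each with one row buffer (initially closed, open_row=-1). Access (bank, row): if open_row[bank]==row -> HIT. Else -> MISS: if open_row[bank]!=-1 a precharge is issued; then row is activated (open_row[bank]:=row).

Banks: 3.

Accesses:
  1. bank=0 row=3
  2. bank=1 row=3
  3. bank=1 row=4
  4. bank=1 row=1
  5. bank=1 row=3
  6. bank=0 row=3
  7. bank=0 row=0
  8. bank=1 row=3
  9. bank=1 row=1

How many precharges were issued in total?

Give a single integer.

Acc 1: bank0 row3 -> MISS (open row3); precharges=0
Acc 2: bank1 row3 -> MISS (open row3); precharges=0
Acc 3: bank1 row4 -> MISS (open row4); precharges=1
Acc 4: bank1 row1 -> MISS (open row1); precharges=2
Acc 5: bank1 row3 -> MISS (open row3); precharges=3
Acc 6: bank0 row3 -> HIT
Acc 7: bank0 row0 -> MISS (open row0); precharges=4
Acc 8: bank1 row3 -> HIT
Acc 9: bank1 row1 -> MISS (open row1); precharges=5

Answer: 5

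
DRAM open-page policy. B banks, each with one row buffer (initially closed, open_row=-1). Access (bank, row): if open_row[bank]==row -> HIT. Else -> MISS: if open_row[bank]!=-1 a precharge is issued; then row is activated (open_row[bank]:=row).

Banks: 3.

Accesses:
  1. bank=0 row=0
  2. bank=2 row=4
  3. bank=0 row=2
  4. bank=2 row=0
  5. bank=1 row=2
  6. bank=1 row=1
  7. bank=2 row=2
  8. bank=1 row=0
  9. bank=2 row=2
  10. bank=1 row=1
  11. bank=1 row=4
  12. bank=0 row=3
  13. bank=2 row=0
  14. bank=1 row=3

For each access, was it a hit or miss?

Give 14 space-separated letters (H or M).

Acc 1: bank0 row0 -> MISS (open row0); precharges=0
Acc 2: bank2 row4 -> MISS (open row4); precharges=0
Acc 3: bank0 row2 -> MISS (open row2); precharges=1
Acc 4: bank2 row0 -> MISS (open row0); precharges=2
Acc 5: bank1 row2 -> MISS (open row2); precharges=2
Acc 6: bank1 row1 -> MISS (open row1); precharges=3
Acc 7: bank2 row2 -> MISS (open row2); precharges=4
Acc 8: bank1 row0 -> MISS (open row0); precharges=5
Acc 9: bank2 row2 -> HIT
Acc 10: bank1 row1 -> MISS (open row1); precharges=6
Acc 11: bank1 row4 -> MISS (open row4); precharges=7
Acc 12: bank0 row3 -> MISS (open row3); precharges=8
Acc 13: bank2 row0 -> MISS (open row0); precharges=9
Acc 14: bank1 row3 -> MISS (open row3); precharges=10

Answer: M M M M M M M M H M M M M M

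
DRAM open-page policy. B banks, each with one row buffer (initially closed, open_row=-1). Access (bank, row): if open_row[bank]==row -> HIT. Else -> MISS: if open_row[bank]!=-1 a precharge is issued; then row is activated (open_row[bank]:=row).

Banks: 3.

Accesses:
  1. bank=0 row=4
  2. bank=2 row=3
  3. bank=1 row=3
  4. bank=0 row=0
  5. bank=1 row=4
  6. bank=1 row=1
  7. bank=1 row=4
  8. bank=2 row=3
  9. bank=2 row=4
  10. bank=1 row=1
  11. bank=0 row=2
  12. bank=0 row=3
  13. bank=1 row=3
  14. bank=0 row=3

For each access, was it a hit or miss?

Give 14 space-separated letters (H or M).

Acc 1: bank0 row4 -> MISS (open row4); precharges=0
Acc 2: bank2 row3 -> MISS (open row3); precharges=0
Acc 3: bank1 row3 -> MISS (open row3); precharges=0
Acc 4: bank0 row0 -> MISS (open row0); precharges=1
Acc 5: bank1 row4 -> MISS (open row4); precharges=2
Acc 6: bank1 row1 -> MISS (open row1); precharges=3
Acc 7: bank1 row4 -> MISS (open row4); precharges=4
Acc 8: bank2 row3 -> HIT
Acc 9: bank2 row4 -> MISS (open row4); precharges=5
Acc 10: bank1 row1 -> MISS (open row1); precharges=6
Acc 11: bank0 row2 -> MISS (open row2); precharges=7
Acc 12: bank0 row3 -> MISS (open row3); precharges=8
Acc 13: bank1 row3 -> MISS (open row3); precharges=9
Acc 14: bank0 row3 -> HIT

Answer: M M M M M M M H M M M M M H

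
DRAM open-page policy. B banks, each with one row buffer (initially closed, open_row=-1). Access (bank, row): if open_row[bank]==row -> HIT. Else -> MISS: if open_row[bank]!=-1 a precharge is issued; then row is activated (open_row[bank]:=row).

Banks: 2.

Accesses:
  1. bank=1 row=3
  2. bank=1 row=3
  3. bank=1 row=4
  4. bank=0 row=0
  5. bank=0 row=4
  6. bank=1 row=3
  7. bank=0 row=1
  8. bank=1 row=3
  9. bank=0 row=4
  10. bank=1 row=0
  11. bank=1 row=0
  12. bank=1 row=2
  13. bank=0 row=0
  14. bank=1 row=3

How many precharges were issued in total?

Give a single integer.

Acc 1: bank1 row3 -> MISS (open row3); precharges=0
Acc 2: bank1 row3 -> HIT
Acc 3: bank1 row4 -> MISS (open row4); precharges=1
Acc 4: bank0 row0 -> MISS (open row0); precharges=1
Acc 5: bank0 row4 -> MISS (open row4); precharges=2
Acc 6: bank1 row3 -> MISS (open row3); precharges=3
Acc 7: bank0 row1 -> MISS (open row1); precharges=4
Acc 8: bank1 row3 -> HIT
Acc 9: bank0 row4 -> MISS (open row4); precharges=5
Acc 10: bank1 row0 -> MISS (open row0); precharges=6
Acc 11: bank1 row0 -> HIT
Acc 12: bank1 row2 -> MISS (open row2); precharges=7
Acc 13: bank0 row0 -> MISS (open row0); precharges=8
Acc 14: bank1 row3 -> MISS (open row3); precharges=9

Answer: 9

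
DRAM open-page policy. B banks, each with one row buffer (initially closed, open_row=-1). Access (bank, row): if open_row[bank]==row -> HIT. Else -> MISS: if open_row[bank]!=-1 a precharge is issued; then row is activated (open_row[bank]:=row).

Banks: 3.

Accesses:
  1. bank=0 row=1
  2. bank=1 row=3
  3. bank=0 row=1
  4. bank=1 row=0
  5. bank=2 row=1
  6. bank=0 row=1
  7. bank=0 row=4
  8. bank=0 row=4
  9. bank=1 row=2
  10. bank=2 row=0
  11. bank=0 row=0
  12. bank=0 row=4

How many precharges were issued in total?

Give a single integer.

Acc 1: bank0 row1 -> MISS (open row1); precharges=0
Acc 2: bank1 row3 -> MISS (open row3); precharges=0
Acc 3: bank0 row1 -> HIT
Acc 4: bank1 row0 -> MISS (open row0); precharges=1
Acc 5: bank2 row1 -> MISS (open row1); precharges=1
Acc 6: bank0 row1 -> HIT
Acc 7: bank0 row4 -> MISS (open row4); precharges=2
Acc 8: bank0 row4 -> HIT
Acc 9: bank1 row2 -> MISS (open row2); precharges=3
Acc 10: bank2 row0 -> MISS (open row0); precharges=4
Acc 11: bank0 row0 -> MISS (open row0); precharges=5
Acc 12: bank0 row4 -> MISS (open row4); precharges=6

Answer: 6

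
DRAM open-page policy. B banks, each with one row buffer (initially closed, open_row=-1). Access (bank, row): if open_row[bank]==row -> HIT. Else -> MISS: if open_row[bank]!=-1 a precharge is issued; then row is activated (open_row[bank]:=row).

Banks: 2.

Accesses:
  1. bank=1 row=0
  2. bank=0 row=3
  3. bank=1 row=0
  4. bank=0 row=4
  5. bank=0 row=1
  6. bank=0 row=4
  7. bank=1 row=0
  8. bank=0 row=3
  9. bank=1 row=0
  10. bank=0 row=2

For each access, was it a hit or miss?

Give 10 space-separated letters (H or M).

Acc 1: bank1 row0 -> MISS (open row0); precharges=0
Acc 2: bank0 row3 -> MISS (open row3); precharges=0
Acc 3: bank1 row0 -> HIT
Acc 4: bank0 row4 -> MISS (open row4); precharges=1
Acc 5: bank0 row1 -> MISS (open row1); precharges=2
Acc 6: bank0 row4 -> MISS (open row4); precharges=3
Acc 7: bank1 row0 -> HIT
Acc 8: bank0 row3 -> MISS (open row3); precharges=4
Acc 9: bank1 row0 -> HIT
Acc 10: bank0 row2 -> MISS (open row2); precharges=5

Answer: M M H M M M H M H M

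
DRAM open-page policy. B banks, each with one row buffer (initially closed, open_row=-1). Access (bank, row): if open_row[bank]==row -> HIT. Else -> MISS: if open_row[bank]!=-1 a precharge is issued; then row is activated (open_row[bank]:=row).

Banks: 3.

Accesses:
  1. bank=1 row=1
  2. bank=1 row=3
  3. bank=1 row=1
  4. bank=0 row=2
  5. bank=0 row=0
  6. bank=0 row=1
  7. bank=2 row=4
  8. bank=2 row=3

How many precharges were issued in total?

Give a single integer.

Answer: 5

Derivation:
Acc 1: bank1 row1 -> MISS (open row1); precharges=0
Acc 2: bank1 row3 -> MISS (open row3); precharges=1
Acc 3: bank1 row1 -> MISS (open row1); precharges=2
Acc 4: bank0 row2 -> MISS (open row2); precharges=2
Acc 5: bank0 row0 -> MISS (open row0); precharges=3
Acc 6: bank0 row1 -> MISS (open row1); precharges=4
Acc 7: bank2 row4 -> MISS (open row4); precharges=4
Acc 8: bank2 row3 -> MISS (open row3); precharges=5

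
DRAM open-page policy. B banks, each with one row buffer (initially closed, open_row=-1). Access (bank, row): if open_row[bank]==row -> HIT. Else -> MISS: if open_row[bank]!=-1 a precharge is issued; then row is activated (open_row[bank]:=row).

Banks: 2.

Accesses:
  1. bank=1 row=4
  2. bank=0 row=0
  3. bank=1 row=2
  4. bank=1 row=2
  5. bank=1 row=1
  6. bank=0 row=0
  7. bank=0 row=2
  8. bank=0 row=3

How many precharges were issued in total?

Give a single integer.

Answer: 4

Derivation:
Acc 1: bank1 row4 -> MISS (open row4); precharges=0
Acc 2: bank0 row0 -> MISS (open row0); precharges=0
Acc 3: bank1 row2 -> MISS (open row2); precharges=1
Acc 4: bank1 row2 -> HIT
Acc 5: bank1 row1 -> MISS (open row1); precharges=2
Acc 6: bank0 row0 -> HIT
Acc 7: bank0 row2 -> MISS (open row2); precharges=3
Acc 8: bank0 row3 -> MISS (open row3); precharges=4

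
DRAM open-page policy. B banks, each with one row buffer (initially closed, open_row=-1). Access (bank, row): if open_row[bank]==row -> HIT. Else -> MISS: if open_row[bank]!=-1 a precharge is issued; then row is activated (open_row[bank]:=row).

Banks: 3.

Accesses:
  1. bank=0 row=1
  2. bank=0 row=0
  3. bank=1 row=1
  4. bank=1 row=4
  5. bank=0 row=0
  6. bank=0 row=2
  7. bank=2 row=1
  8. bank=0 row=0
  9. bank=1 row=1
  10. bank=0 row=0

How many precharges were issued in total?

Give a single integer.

Acc 1: bank0 row1 -> MISS (open row1); precharges=0
Acc 2: bank0 row0 -> MISS (open row0); precharges=1
Acc 3: bank1 row1 -> MISS (open row1); precharges=1
Acc 4: bank1 row4 -> MISS (open row4); precharges=2
Acc 5: bank0 row0 -> HIT
Acc 6: bank0 row2 -> MISS (open row2); precharges=3
Acc 7: bank2 row1 -> MISS (open row1); precharges=3
Acc 8: bank0 row0 -> MISS (open row0); precharges=4
Acc 9: bank1 row1 -> MISS (open row1); precharges=5
Acc 10: bank0 row0 -> HIT

Answer: 5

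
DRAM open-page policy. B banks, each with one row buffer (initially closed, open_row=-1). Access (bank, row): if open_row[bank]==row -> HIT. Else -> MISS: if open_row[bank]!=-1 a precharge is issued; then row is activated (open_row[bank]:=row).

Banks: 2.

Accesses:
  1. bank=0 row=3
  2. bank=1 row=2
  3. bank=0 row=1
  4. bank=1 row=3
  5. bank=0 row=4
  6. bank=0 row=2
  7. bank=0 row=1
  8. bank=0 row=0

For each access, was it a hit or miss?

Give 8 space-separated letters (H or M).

Acc 1: bank0 row3 -> MISS (open row3); precharges=0
Acc 2: bank1 row2 -> MISS (open row2); precharges=0
Acc 3: bank0 row1 -> MISS (open row1); precharges=1
Acc 4: bank1 row3 -> MISS (open row3); precharges=2
Acc 5: bank0 row4 -> MISS (open row4); precharges=3
Acc 6: bank0 row2 -> MISS (open row2); precharges=4
Acc 7: bank0 row1 -> MISS (open row1); precharges=5
Acc 8: bank0 row0 -> MISS (open row0); precharges=6

Answer: M M M M M M M M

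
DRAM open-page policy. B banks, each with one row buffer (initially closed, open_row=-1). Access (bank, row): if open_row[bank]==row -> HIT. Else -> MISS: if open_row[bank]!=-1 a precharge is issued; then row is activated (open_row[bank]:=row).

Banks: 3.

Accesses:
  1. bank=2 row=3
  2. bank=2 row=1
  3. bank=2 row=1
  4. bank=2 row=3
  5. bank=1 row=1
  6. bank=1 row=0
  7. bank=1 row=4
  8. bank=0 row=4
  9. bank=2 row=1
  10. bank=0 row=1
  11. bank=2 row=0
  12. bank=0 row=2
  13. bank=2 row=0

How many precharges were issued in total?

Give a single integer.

Answer: 8

Derivation:
Acc 1: bank2 row3 -> MISS (open row3); precharges=0
Acc 2: bank2 row1 -> MISS (open row1); precharges=1
Acc 3: bank2 row1 -> HIT
Acc 4: bank2 row3 -> MISS (open row3); precharges=2
Acc 5: bank1 row1 -> MISS (open row1); precharges=2
Acc 6: bank1 row0 -> MISS (open row0); precharges=3
Acc 7: bank1 row4 -> MISS (open row4); precharges=4
Acc 8: bank0 row4 -> MISS (open row4); precharges=4
Acc 9: bank2 row1 -> MISS (open row1); precharges=5
Acc 10: bank0 row1 -> MISS (open row1); precharges=6
Acc 11: bank2 row0 -> MISS (open row0); precharges=7
Acc 12: bank0 row2 -> MISS (open row2); precharges=8
Acc 13: bank2 row0 -> HIT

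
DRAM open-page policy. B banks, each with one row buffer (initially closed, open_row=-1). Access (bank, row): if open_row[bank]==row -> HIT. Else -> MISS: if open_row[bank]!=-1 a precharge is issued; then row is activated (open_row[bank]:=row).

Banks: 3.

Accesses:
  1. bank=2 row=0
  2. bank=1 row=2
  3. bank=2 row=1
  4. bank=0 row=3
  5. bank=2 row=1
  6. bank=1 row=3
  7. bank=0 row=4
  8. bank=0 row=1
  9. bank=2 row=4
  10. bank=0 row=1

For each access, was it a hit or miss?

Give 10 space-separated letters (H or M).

Acc 1: bank2 row0 -> MISS (open row0); precharges=0
Acc 2: bank1 row2 -> MISS (open row2); precharges=0
Acc 3: bank2 row1 -> MISS (open row1); precharges=1
Acc 4: bank0 row3 -> MISS (open row3); precharges=1
Acc 5: bank2 row1 -> HIT
Acc 6: bank1 row3 -> MISS (open row3); precharges=2
Acc 7: bank0 row4 -> MISS (open row4); precharges=3
Acc 8: bank0 row1 -> MISS (open row1); precharges=4
Acc 9: bank2 row4 -> MISS (open row4); precharges=5
Acc 10: bank0 row1 -> HIT

Answer: M M M M H M M M M H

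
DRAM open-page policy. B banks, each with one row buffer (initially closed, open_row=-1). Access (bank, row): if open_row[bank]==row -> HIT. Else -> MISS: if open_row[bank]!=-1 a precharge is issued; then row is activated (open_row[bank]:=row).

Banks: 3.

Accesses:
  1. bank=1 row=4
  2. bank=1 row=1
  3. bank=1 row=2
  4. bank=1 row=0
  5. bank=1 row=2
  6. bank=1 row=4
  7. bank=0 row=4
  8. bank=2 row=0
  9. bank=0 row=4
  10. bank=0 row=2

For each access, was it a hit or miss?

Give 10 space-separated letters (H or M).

Answer: M M M M M M M M H M

Derivation:
Acc 1: bank1 row4 -> MISS (open row4); precharges=0
Acc 2: bank1 row1 -> MISS (open row1); precharges=1
Acc 3: bank1 row2 -> MISS (open row2); precharges=2
Acc 4: bank1 row0 -> MISS (open row0); precharges=3
Acc 5: bank1 row2 -> MISS (open row2); precharges=4
Acc 6: bank1 row4 -> MISS (open row4); precharges=5
Acc 7: bank0 row4 -> MISS (open row4); precharges=5
Acc 8: bank2 row0 -> MISS (open row0); precharges=5
Acc 9: bank0 row4 -> HIT
Acc 10: bank0 row2 -> MISS (open row2); precharges=6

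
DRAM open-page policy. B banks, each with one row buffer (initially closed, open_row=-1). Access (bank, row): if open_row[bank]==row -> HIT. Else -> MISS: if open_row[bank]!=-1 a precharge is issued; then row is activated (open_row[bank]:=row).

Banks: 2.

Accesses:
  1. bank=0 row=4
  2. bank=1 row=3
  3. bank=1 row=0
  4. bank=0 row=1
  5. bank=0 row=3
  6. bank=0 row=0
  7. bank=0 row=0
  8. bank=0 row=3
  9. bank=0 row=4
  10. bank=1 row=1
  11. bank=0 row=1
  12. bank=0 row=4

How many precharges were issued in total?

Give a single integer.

Acc 1: bank0 row4 -> MISS (open row4); precharges=0
Acc 2: bank1 row3 -> MISS (open row3); precharges=0
Acc 3: bank1 row0 -> MISS (open row0); precharges=1
Acc 4: bank0 row1 -> MISS (open row1); precharges=2
Acc 5: bank0 row3 -> MISS (open row3); precharges=3
Acc 6: bank0 row0 -> MISS (open row0); precharges=4
Acc 7: bank0 row0 -> HIT
Acc 8: bank0 row3 -> MISS (open row3); precharges=5
Acc 9: bank0 row4 -> MISS (open row4); precharges=6
Acc 10: bank1 row1 -> MISS (open row1); precharges=7
Acc 11: bank0 row1 -> MISS (open row1); precharges=8
Acc 12: bank0 row4 -> MISS (open row4); precharges=9

Answer: 9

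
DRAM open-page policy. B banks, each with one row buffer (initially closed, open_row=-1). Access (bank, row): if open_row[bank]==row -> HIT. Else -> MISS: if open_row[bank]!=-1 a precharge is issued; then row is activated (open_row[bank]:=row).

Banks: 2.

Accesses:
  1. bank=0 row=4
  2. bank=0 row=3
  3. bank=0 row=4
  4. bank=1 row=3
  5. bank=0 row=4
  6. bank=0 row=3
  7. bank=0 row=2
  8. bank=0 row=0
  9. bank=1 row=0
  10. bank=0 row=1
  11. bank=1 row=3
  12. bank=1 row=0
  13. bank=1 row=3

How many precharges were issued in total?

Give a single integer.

Answer: 10

Derivation:
Acc 1: bank0 row4 -> MISS (open row4); precharges=0
Acc 2: bank0 row3 -> MISS (open row3); precharges=1
Acc 3: bank0 row4 -> MISS (open row4); precharges=2
Acc 4: bank1 row3 -> MISS (open row3); precharges=2
Acc 5: bank0 row4 -> HIT
Acc 6: bank0 row3 -> MISS (open row3); precharges=3
Acc 7: bank0 row2 -> MISS (open row2); precharges=4
Acc 8: bank0 row0 -> MISS (open row0); precharges=5
Acc 9: bank1 row0 -> MISS (open row0); precharges=6
Acc 10: bank0 row1 -> MISS (open row1); precharges=7
Acc 11: bank1 row3 -> MISS (open row3); precharges=8
Acc 12: bank1 row0 -> MISS (open row0); precharges=9
Acc 13: bank1 row3 -> MISS (open row3); precharges=10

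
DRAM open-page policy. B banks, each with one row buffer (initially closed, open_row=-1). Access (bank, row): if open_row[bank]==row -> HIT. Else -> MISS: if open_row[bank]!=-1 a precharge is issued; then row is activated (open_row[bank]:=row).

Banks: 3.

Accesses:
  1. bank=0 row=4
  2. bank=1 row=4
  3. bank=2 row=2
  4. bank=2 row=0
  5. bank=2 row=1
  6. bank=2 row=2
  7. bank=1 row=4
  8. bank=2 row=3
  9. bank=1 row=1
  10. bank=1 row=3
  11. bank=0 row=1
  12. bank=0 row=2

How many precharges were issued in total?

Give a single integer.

Acc 1: bank0 row4 -> MISS (open row4); precharges=0
Acc 2: bank1 row4 -> MISS (open row4); precharges=0
Acc 3: bank2 row2 -> MISS (open row2); precharges=0
Acc 4: bank2 row0 -> MISS (open row0); precharges=1
Acc 5: bank2 row1 -> MISS (open row1); precharges=2
Acc 6: bank2 row2 -> MISS (open row2); precharges=3
Acc 7: bank1 row4 -> HIT
Acc 8: bank2 row3 -> MISS (open row3); precharges=4
Acc 9: bank1 row1 -> MISS (open row1); precharges=5
Acc 10: bank1 row3 -> MISS (open row3); precharges=6
Acc 11: bank0 row1 -> MISS (open row1); precharges=7
Acc 12: bank0 row2 -> MISS (open row2); precharges=8

Answer: 8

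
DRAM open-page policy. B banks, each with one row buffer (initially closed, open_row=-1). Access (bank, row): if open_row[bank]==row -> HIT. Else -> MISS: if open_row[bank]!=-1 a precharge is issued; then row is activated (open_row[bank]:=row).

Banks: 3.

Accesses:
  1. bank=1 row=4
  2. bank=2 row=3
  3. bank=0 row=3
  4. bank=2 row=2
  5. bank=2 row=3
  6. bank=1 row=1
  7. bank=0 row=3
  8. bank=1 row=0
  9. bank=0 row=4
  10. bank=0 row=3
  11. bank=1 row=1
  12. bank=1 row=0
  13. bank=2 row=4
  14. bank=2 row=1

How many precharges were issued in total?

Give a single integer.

Acc 1: bank1 row4 -> MISS (open row4); precharges=0
Acc 2: bank2 row3 -> MISS (open row3); precharges=0
Acc 3: bank0 row3 -> MISS (open row3); precharges=0
Acc 4: bank2 row2 -> MISS (open row2); precharges=1
Acc 5: bank2 row3 -> MISS (open row3); precharges=2
Acc 6: bank1 row1 -> MISS (open row1); precharges=3
Acc 7: bank0 row3 -> HIT
Acc 8: bank1 row0 -> MISS (open row0); precharges=4
Acc 9: bank0 row4 -> MISS (open row4); precharges=5
Acc 10: bank0 row3 -> MISS (open row3); precharges=6
Acc 11: bank1 row1 -> MISS (open row1); precharges=7
Acc 12: bank1 row0 -> MISS (open row0); precharges=8
Acc 13: bank2 row4 -> MISS (open row4); precharges=9
Acc 14: bank2 row1 -> MISS (open row1); precharges=10

Answer: 10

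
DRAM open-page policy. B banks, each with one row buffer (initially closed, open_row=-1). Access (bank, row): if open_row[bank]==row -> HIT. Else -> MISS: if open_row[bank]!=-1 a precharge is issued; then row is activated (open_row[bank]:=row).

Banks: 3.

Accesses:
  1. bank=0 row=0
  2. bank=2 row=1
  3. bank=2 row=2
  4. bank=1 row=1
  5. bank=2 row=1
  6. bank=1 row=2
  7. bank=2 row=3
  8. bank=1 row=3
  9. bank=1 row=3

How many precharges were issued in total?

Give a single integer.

Acc 1: bank0 row0 -> MISS (open row0); precharges=0
Acc 2: bank2 row1 -> MISS (open row1); precharges=0
Acc 3: bank2 row2 -> MISS (open row2); precharges=1
Acc 4: bank1 row1 -> MISS (open row1); precharges=1
Acc 5: bank2 row1 -> MISS (open row1); precharges=2
Acc 6: bank1 row2 -> MISS (open row2); precharges=3
Acc 7: bank2 row3 -> MISS (open row3); precharges=4
Acc 8: bank1 row3 -> MISS (open row3); precharges=5
Acc 9: bank1 row3 -> HIT

Answer: 5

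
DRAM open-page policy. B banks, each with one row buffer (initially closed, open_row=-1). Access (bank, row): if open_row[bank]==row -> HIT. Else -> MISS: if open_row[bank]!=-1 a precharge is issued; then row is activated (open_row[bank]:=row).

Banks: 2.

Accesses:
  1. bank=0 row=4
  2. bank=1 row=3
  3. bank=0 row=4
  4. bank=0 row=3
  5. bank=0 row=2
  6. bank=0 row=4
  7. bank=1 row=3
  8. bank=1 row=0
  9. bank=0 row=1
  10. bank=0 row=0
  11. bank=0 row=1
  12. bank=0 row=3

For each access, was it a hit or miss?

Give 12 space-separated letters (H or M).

Answer: M M H M M M H M M M M M

Derivation:
Acc 1: bank0 row4 -> MISS (open row4); precharges=0
Acc 2: bank1 row3 -> MISS (open row3); precharges=0
Acc 3: bank0 row4 -> HIT
Acc 4: bank0 row3 -> MISS (open row3); precharges=1
Acc 5: bank0 row2 -> MISS (open row2); precharges=2
Acc 6: bank0 row4 -> MISS (open row4); precharges=3
Acc 7: bank1 row3 -> HIT
Acc 8: bank1 row0 -> MISS (open row0); precharges=4
Acc 9: bank0 row1 -> MISS (open row1); precharges=5
Acc 10: bank0 row0 -> MISS (open row0); precharges=6
Acc 11: bank0 row1 -> MISS (open row1); precharges=7
Acc 12: bank0 row3 -> MISS (open row3); precharges=8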